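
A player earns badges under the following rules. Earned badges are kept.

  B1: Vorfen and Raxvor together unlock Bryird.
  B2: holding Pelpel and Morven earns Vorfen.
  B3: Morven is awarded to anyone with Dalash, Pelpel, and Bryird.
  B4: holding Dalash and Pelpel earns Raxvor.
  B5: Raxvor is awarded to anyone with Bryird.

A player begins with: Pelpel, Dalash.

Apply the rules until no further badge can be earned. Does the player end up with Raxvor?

With Dalash and Pelpel, Raxvor is earned (B4).

Yes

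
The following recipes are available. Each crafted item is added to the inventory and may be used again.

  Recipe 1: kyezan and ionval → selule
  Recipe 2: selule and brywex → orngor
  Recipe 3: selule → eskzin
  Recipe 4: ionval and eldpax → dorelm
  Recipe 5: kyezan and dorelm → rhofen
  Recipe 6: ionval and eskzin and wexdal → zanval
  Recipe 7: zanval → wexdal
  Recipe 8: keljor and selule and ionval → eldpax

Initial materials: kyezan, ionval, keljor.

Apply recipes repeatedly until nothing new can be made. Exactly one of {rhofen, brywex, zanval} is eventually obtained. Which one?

rhofen

kyezan and ionval → selule (Recipe 1).
Using Recipe 8, keljor, selule, and ionval make eldpax.
ionval and eldpax → dorelm (Recipe 4).
Using Recipe 5, kyezan and dorelm make rhofen.
zanval would need ionval, eskzin, and wexdal (Recipe 6), but wexdal is never obtained. No rule produces brywex, and it is not given.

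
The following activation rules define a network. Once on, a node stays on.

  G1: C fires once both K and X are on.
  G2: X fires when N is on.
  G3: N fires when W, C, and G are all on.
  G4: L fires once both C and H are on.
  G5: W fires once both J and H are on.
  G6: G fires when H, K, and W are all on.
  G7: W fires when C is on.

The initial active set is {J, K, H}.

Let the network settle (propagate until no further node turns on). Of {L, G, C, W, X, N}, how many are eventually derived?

2

J and H are on, so W fires (G5).
G6: H, K, and W on → G on.
L would need C and H (G4), but C never turns on.
G: reached.
C would need K and X (G1), but X never turns on.
W: reached.
X would need N (G2), but N never turns on.
N would need W, C, and G (G3), but C never turns on.
Reached: G and W — 2 of the 6.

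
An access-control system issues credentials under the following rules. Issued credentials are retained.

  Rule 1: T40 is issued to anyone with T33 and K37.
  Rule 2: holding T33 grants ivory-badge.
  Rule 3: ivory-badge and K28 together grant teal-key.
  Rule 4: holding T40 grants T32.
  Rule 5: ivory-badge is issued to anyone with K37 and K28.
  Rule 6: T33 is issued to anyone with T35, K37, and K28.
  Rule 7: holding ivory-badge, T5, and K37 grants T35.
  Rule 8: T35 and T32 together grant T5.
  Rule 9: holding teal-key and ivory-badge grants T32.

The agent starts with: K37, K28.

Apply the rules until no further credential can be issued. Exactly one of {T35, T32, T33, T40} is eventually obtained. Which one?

Holding K37 and K28 grants ivory-badge (Rule 5).
Holding ivory-badge and K28 grants teal-key (Rule 3).
Holding teal-key and ivory-badge grants T32 (Rule 9).
T40 would need T33 and K37 (Rule 1), but T33 is never granted. T35 would need ivory-badge, T5, and K37 (Rule 7), but T5 is never granted. T33 would need T35, K37, and K28 (Rule 6), but T35 is never granted.

T32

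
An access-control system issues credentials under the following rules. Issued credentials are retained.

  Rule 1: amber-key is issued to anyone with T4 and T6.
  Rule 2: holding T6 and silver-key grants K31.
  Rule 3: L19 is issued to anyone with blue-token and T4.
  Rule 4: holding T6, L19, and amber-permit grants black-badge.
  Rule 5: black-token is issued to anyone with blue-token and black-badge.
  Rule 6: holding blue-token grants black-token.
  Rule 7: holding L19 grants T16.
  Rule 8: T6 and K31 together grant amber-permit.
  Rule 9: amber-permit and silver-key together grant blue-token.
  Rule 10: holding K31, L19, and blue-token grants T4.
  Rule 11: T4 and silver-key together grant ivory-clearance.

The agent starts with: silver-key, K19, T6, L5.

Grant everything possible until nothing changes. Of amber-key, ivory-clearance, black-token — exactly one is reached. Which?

Holding T6 and silver-key grants K31 (Rule 2).
Holding T6 and K31 grants amber-permit (Rule 8).
Holding amber-permit and silver-key grants blue-token (Rule 9).
Holding blue-token grants black-token (Rule 6).
amber-key would need T4 and T6 (Rule 1), but T4 is never granted. ivory-clearance would need T4 and silver-key (Rule 11), but T4 is never granted.

black-token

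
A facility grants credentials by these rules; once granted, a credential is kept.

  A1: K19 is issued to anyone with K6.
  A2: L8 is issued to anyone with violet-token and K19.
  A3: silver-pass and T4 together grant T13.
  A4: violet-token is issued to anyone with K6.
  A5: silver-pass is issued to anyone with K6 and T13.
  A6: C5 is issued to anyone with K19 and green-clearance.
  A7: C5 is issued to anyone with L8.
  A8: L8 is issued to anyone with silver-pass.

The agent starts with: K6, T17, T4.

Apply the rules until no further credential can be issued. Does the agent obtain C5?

Yes

Holding K6 grants violet-token (A4).
Holding K6 grants K19 (A1).
Holding violet-token and K19 grants L8 (A2).
Holding L8 grants C5 (A7).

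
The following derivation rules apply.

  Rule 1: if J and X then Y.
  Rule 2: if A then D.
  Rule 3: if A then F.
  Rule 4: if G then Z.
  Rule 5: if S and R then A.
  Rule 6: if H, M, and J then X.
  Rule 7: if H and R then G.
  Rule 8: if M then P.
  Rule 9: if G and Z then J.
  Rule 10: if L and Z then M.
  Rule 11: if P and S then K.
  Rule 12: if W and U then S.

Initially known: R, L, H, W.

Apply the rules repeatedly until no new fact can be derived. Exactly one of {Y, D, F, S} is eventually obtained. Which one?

Y

From H and R, Rule 7 gives G.
G holds, so Z follows (Rule 4).
G and Z hold, so J follows (Rule 9).
From L and Z, Rule 10 gives M.
From H, M, and J, Rule 6 gives X.
J and X hold, so Y follows (Rule 1).
D would need A (Rule 2), but A is never established. F would need A (Rule 3), but A is never established. S would need W and U (Rule 12), but U is never established.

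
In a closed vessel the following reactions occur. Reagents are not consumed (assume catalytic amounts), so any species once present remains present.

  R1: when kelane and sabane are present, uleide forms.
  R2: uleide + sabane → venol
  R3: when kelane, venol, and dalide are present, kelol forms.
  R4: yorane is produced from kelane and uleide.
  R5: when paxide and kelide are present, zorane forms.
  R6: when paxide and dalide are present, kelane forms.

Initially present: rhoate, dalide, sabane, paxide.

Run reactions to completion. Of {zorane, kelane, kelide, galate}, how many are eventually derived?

paxide and dalide present → kelane forms (R6).
zorane would need paxide and kelide (R5), but kelide never forms.
kelane: reached.
No rule produces kelide, and it is not given.
No rule produces galate, and it is not given.
Reached: kelane — 1 of the 4.

1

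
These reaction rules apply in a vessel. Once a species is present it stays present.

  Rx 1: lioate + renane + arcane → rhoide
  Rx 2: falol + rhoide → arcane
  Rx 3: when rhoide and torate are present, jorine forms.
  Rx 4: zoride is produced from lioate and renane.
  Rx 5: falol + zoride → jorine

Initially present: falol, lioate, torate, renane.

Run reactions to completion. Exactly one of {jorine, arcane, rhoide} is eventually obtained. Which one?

jorine

lioate and renane present → zoride forms (Rx 4).
falol and zoride present → jorine forms (Rx 5).
arcane would need falol and rhoide (Rx 2), but rhoide never forms. rhoide would need lioate, renane, and arcane (Rx 1), but arcane never forms.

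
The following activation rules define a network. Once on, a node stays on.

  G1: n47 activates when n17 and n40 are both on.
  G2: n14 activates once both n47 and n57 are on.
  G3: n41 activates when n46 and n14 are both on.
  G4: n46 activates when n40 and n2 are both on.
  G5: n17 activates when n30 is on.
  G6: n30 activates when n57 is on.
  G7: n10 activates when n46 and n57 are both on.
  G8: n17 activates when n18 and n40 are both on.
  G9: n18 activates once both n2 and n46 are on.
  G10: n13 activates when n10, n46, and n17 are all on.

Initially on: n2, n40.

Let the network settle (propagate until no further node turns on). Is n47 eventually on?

G4: n40 and n2 on → n46 on.
n2 and n46 are on, so n18 activates (G9).
n18 and n40 are on, so n17 activates (G8).
n17 and n40 are on, so n47 activates (G1).

Yes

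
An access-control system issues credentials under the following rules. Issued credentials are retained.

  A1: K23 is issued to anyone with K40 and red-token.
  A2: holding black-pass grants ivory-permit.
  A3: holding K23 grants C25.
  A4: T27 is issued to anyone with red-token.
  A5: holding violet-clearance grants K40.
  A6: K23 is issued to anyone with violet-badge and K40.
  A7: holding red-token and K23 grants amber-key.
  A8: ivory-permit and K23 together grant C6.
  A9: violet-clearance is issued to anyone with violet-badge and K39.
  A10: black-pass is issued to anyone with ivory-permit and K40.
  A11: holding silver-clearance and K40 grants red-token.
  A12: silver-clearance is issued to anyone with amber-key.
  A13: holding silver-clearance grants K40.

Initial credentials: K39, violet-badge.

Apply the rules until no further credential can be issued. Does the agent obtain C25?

Yes

Holding violet-badge and K39 grants violet-clearance (A9).
Holding violet-clearance grants K40 (A5).
Holding violet-badge and K40 grants K23 (A6).
Holding K23 grants C25 (A3).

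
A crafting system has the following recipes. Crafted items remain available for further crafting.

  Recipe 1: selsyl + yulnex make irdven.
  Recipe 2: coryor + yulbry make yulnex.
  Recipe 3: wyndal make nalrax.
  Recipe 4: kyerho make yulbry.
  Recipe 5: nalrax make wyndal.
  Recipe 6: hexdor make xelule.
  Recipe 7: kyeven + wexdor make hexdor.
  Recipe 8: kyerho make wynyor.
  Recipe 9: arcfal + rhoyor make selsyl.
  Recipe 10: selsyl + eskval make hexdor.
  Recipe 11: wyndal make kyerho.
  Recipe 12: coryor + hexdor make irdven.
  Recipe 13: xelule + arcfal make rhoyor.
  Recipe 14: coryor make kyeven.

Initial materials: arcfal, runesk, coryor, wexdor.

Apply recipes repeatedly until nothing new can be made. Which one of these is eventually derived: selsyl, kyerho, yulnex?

coryor → kyeven (Recipe 14).
kyeven + wexdor → hexdor (Recipe 7).
hexdor → xelule (Recipe 6).
xelule + arcfal → rhoyor (Recipe 13).
arcfal + rhoyor → selsyl (Recipe 9).
yulnex would need coryor and yulbry (Recipe 2), but yulbry is never obtained. kyerho would need wyndal (Recipe 11), but wyndal is never obtained.

selsyl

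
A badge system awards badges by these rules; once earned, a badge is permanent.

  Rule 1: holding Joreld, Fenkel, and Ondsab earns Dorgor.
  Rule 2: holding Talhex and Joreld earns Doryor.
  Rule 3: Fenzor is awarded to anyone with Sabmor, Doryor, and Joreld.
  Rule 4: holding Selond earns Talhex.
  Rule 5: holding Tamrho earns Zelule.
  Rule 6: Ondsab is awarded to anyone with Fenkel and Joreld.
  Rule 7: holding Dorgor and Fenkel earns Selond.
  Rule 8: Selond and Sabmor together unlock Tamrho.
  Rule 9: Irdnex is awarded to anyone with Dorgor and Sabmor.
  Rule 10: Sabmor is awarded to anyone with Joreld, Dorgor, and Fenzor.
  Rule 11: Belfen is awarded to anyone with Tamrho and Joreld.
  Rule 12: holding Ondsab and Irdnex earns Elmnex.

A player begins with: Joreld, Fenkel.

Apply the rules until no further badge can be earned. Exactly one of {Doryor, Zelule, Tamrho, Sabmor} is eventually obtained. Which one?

Doryor

With Fenkel and Joreld, Ondsab is earned (Rule 6).
With Joreld, Fenkel, and Ondsab, Dorgor is earned (Rule 1).
With Dorgor and Fenkel, Selond is earned (Rule 7).
With Selond, Talhex is earned (Rule 4).
With Talhex and Joreld, Doryor is earned (Rule 2).
Zelule would need Tamrho (Rule 5), but Tamrho is never earned. Tamrho would need Selond and Sabmor (Rule 8), but Sabmor is never earned. Sabmor would need Joreld, Dorgor, and Fenzor (Rule 10), but Fenzor is never earned.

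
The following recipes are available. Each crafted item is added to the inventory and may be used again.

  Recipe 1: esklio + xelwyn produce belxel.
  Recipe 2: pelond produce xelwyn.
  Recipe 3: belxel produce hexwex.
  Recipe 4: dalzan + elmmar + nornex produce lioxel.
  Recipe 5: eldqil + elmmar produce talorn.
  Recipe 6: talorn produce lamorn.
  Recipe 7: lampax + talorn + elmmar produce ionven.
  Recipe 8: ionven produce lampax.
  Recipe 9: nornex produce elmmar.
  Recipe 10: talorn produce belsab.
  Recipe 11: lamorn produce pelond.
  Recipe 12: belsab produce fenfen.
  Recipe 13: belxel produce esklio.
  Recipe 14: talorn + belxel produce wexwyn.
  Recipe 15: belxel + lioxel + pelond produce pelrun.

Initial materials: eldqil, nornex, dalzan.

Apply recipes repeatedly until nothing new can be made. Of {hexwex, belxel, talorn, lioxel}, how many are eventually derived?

nornex → elmmar (Recipe 9).
Using Recipe 4, dalzan, elmmar, and nornex make lioxel.
Using Recipe 5, eldqil and elmmar make talorn.
hexwex would need belxel (Recipe 3), but belxel is never obtained.
belxel would need esklio and xelwyn (Recipe 1), but esklio is never obtained.
talorn: reached.
lioxel: reached.
Reached: talorn and lioxel — 2 of the 4.

2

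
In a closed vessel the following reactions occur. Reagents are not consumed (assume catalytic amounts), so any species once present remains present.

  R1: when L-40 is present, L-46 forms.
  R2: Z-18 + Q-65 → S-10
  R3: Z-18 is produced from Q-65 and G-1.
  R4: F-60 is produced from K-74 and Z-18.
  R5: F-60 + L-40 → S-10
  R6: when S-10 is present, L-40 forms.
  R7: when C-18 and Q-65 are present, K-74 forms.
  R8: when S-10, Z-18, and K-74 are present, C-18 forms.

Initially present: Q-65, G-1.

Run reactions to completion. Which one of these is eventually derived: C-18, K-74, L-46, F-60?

Q-65 and G-1 present → Z-18 forms (R3).
Z-18 and Q-65 present → S-10 forms (R2).
S-10 present → L-40 forms (R6).
L-40 present → L-46 forms (R1).
K-74 would need C-18 and Q-65 (R7), but C-18 never forms. F-60 would need K-74 and Z-18 (R4), but K-74 never forms. C-18 would need S-10, Z-18, and K-74 (R8), but K-74 never forms.

L-46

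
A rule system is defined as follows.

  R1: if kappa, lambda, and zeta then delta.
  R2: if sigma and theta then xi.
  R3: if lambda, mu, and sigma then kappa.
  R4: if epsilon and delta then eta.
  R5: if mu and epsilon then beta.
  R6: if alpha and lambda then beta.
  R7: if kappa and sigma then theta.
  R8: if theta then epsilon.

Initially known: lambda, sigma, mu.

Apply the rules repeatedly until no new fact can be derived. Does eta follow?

eta would need epsilon and delta (R4), but delta is never established.

No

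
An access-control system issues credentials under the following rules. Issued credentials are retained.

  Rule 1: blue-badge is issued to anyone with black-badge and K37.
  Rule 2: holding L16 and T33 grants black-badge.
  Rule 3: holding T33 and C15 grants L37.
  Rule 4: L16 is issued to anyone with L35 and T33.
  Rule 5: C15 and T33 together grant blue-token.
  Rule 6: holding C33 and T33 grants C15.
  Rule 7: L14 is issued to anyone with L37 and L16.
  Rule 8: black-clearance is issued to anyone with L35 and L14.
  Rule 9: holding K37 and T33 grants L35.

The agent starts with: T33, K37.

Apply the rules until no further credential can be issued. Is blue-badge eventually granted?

Yes

Holding K37 and T33 grants L35 (Rule 9).
Holding L35 and T33 grants L16 (Rule 4).
Holding L16 and T33 grants black-badge (Rule 2).
Holding black-badge and K37 grants blue-badge (Rule 1).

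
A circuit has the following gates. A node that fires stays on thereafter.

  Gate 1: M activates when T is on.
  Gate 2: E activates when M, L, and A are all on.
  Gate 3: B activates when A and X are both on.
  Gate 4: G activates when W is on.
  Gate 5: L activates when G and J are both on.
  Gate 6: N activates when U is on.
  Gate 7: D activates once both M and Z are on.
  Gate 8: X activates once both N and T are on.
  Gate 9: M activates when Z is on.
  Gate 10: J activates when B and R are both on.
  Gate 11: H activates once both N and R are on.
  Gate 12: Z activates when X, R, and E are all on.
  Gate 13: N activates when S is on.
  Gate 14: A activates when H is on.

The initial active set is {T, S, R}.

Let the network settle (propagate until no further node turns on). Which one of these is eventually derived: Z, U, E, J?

S is on, so N activates (Gate 13).
Gate 8: N and T on → X on.
N and R are on, so H activates (Gate 11).
Gate 14: H on → A on.
Gate 3: A and X on → B on.
B and R are on, so J activates (Gate 10).
No rule produces U, and it is not given. E would need M, L, and A (Gate 2), but L never turns on. Z would need X, R, and E (Gate 12), but E never turns on.

J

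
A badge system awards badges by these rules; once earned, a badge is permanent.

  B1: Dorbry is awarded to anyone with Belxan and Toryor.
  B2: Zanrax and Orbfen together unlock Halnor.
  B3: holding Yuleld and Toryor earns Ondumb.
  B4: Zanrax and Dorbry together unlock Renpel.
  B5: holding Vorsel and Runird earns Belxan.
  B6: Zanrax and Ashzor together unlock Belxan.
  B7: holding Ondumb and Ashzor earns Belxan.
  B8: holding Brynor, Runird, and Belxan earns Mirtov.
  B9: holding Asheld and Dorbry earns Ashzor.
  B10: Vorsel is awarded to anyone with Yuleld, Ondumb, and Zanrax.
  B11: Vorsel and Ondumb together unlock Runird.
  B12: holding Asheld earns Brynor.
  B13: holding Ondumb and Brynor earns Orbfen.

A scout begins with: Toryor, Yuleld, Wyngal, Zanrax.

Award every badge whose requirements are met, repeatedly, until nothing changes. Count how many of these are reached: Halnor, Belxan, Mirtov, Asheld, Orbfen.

1

With Yuleld and Toryor, Ondumb is earned (B3).
With Yuleld, Ondumb, and Zanrax, Vorsel is earned (B10).
With Vorsel and Ondumb, Runird is earned (B11).
With Vorsel and Runird, Belxan is earned (B5).
Halnor would need Zanrax and Orbfen (B2), but Orbfen is never earned.
Belxan: reached.
Mirtov would need Brynor, Runird, and Belxan (B8), but Brynor is never earned.
No rule produces Asheld, and it is not given.
Orbfen would need Ondumb and Brynor (B13), but Brynor is never earned.
Reached: Belxan — 1 of the 5.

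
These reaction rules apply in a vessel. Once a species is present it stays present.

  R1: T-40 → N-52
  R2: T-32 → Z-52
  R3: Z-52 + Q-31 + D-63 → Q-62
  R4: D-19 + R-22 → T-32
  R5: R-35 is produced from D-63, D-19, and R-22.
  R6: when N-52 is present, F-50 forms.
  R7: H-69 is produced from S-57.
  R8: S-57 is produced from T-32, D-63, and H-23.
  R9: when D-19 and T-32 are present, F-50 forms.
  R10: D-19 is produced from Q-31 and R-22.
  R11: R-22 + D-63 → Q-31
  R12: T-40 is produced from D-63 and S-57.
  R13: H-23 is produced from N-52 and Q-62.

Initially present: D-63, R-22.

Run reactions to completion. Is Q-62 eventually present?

R-22 and D-63 present → Q-31 forms (R11).
Q-31 and R-22 present → D-19 forms (R10).
D-19 and R-22 present → T-32 forms (R4).
T-32 present → Z-52 forms (R2).
Z-52, Q-31, and D-63 present → Q-62 forms (R3).

Yes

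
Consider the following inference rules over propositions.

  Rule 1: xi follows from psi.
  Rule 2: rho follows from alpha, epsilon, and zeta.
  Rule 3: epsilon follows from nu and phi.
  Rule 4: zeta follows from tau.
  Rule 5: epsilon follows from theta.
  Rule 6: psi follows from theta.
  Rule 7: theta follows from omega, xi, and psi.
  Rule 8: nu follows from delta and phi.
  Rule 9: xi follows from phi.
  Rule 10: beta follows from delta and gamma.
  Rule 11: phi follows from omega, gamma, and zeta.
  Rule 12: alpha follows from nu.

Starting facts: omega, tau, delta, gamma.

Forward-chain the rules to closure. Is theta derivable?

No

theta would need omega, xi, and psi (Rule 7), but psi is never established.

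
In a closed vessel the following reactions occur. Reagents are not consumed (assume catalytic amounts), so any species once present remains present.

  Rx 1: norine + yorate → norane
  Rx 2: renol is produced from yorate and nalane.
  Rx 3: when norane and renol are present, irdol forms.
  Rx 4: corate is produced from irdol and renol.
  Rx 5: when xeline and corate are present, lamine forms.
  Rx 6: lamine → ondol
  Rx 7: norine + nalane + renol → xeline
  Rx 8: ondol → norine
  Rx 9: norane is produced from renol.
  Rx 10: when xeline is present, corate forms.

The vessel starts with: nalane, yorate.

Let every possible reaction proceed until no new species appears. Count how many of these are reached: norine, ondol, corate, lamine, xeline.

1

yorate and nalane present → renol forms (Rx 2).
renol present → norane forms (Rx 9).
norane and renol present → irdol forms (Rx 3).
irdol and renol present → corate forms (Rx 4).
norine would need ondol (Rx 8), but ondol never forms.
ondol would need lamine (Rx 6), but lamine never forms.
corate: reached.
lamine would need xeline and corate (Rx 5), but xeline never forms.
xeline would need norine, nalane, and renol (Rx 7), but norine never forms.
Reached: corate — 1 of the 5.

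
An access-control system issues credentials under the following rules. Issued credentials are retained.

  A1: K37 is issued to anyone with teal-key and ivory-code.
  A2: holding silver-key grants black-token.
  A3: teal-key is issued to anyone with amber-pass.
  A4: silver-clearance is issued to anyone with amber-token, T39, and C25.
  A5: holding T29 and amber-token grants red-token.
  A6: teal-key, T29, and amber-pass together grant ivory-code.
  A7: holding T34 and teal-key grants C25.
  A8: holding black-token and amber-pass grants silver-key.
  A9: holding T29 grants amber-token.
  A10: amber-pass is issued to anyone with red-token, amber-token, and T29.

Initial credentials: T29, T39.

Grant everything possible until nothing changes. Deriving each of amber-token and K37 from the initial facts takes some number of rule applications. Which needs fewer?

amber-token: Holding T29 grants amber-token (A9). [1 rule application]
K37: Holding T29 grants amber-token (A9). Holding T29 and amber-token grants red-token (A5). Holding red-token, amber-token, and T29 grants amber-pass (A10). Holding amber-pass grants teal-key (A3). Holding teal-key, T29, and amber-pass grants ivory-code (A6). Holding teal-key and ivory-code grants K37 (A1). [6 rule applications]
amber-token needs fewer.

amber-token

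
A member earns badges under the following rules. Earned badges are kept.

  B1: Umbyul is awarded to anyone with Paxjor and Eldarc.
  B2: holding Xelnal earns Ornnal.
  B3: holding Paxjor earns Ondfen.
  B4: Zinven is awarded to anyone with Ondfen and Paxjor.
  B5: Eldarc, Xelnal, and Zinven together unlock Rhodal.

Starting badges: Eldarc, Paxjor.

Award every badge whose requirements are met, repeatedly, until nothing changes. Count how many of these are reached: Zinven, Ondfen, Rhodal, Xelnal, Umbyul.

With Paxjor and Eldarc, Umbyul is earned (B1).
With Paxjor, Ondfen is earned (B3).
With Ondfen and Paxjor, Zinven is earned (B4).
Zinven: reached.
Ondfen: reached.
Rhodal would need Eldarc, Xelnal, and Zinven (B5), but Xelnal is never earned.
No rule produces Xelnal, and it is not given.
Umbyul: reached.
Reached: Zinven, Ondfen, and Umbyul — 3 of the 5.

3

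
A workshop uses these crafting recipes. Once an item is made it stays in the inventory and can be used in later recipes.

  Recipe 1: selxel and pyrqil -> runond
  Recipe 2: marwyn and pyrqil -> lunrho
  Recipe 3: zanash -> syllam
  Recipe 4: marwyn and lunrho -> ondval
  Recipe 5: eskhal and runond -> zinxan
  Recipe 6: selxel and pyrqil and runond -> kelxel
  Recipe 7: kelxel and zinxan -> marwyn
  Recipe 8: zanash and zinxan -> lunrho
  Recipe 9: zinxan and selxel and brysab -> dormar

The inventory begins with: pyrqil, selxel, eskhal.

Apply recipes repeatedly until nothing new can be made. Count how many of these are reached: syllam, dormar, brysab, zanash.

0

syllam would need zanash (Recipe 3), but zanash is never obtained.
dormar would need zinxan, selxel, and brysab (Recipe 9), but brysab is never obtained.
No rule produces brysab, and it is not given.
No rule produces zanash, and it is not given.
None of the 4 are reached.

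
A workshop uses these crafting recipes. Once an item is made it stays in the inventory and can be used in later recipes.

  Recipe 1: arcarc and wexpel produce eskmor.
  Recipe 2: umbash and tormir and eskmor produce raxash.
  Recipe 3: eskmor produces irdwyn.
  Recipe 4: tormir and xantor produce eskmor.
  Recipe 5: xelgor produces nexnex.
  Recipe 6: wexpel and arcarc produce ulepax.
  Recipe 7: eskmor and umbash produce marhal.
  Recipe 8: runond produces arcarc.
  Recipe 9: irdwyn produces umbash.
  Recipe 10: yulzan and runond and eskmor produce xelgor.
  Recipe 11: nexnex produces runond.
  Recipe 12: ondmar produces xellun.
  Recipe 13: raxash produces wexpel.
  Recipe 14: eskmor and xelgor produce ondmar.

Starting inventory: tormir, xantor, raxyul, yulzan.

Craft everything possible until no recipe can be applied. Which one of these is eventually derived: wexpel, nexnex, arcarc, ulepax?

Using Recipe 4, tormir and xantor make eskmor.
Using Recipe 3, eskmor makes irdwyn.
irdwyn → umbash (Recipe 9).
umbash and tormir and eskmor → raxash (Recipe 2).
raxash → wexpel (Recipe 13).
arcarc would need runond (Recipe 8), but runond is never obtained. ulepax would need wexpel and arcarc (Recipe 6), but arcarc is never obtained. nexnex would need xelgor (Recipe 5), but xelgor is never obtained.

wexpel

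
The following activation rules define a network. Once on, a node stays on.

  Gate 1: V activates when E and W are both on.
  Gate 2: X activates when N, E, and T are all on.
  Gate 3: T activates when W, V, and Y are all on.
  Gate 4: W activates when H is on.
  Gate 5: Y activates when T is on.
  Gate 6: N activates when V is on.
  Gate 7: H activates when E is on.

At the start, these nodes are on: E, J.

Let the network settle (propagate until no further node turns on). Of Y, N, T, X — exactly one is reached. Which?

Gate 7: E on → H on.
Gate 4: H on → W on.
Gate 1: E and W on → V on.
Gate 6: V on → N on.
X would need N, E, and T (Gate 2), but T never turns on. Y would need T (Gate 5), but T never turns on. T would need W, V, and Y (Gate 3), but Y never turns on.

N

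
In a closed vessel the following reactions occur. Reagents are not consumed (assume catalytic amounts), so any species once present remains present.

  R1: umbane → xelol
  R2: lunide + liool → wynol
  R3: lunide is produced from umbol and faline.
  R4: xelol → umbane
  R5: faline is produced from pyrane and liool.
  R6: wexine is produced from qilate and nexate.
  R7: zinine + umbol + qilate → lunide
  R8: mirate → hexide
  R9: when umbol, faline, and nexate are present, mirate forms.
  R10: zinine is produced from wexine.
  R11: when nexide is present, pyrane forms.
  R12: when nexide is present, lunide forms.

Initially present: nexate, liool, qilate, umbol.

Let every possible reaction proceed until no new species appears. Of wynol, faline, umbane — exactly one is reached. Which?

wynol

qilate and nexate present → wexine forms (R6).
wexine present → zinine forms (R10).
zinine, umbol, and qilate present → lunide forms (R7).
lunide and liool present → wynol forms (R2).
umbane would need xelol (R4), but xelol never forms. faline would need pyrane and liool (R5), but pyrane never forms.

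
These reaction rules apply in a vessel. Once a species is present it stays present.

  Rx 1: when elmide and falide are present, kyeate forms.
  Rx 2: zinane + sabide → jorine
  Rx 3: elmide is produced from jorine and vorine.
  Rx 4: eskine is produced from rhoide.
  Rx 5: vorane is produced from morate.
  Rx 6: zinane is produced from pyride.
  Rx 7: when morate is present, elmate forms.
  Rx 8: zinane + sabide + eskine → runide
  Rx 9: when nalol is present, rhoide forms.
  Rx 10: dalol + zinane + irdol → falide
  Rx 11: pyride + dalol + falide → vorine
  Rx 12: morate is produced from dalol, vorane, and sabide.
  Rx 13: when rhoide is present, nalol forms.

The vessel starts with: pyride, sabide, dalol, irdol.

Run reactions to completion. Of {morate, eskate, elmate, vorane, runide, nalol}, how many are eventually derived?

0

morate would need dalol, vorane, and sabide (Rx 12), but vorane never forms.
No rule produces eskate, and it is not given.
elmate would need morate (Rx 7), but morate never forms.
vorane would need morate (Rx 5), but morate never forms.
runide would need zinane, sabide, and eskine (Rx 8), but eskine never forms.
nalol would need rhoide (Rx 13), but rhoide never forms.
None of the 6 are reached.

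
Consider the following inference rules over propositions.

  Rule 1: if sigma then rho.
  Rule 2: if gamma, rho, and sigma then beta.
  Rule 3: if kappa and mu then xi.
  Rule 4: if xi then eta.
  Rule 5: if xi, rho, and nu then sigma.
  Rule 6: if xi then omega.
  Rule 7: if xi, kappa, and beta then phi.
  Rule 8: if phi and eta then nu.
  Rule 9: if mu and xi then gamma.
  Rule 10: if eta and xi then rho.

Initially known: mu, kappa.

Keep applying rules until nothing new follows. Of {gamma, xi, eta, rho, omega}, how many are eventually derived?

kappa and mu hold, so xi follows (Rule 3).
From mu and xi, Rule 9 gives gamma.
From xi, Rule 6 gives omega.
xi holds, so eta follows (Rule 4).
From eta and xi, Rule 10 gives rho.
gamma: reached.
xi: reached.
eta: reached.
rho: reached.
omega: reached.
All 5 are reached.

5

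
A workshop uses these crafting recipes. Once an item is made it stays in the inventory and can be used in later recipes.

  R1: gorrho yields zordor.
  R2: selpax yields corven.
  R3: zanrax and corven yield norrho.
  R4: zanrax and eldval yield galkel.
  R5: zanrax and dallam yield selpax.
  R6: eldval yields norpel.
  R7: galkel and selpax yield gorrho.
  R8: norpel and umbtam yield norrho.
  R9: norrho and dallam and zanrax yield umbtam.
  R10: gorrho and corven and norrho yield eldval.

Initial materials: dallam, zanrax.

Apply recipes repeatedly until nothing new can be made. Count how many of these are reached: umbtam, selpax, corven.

3

Using R5, zanrax and dallam make selpax.
Using R2, selpax makes corven.
zanrax and corven → norrho (R3).
Using R9, norrho, dallam, and zanrax make umbtam.
umbtam: reached.
selpax: reached.
corven: reached.
All 3 are reached.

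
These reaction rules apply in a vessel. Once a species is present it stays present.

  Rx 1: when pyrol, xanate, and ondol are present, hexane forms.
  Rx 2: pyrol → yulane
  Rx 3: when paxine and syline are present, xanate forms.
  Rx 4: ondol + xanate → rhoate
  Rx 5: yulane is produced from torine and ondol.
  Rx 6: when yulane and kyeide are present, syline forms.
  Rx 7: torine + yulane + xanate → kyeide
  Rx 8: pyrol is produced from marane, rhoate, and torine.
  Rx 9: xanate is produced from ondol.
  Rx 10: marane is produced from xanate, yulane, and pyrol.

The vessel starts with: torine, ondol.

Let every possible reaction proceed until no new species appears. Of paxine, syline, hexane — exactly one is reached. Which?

syline

ondol present → xanate forms (Rx 9).
torine and ondol present → yulane forms (Rx 5).
torine, yulane, and xanate present → kyeide forms (Rx 7).
yulane and kyeide present → syline forms (Rx 6).
hexane would need pyrol, xanate, and ondol (Rx 1), but pyrol never forms. No rule produces paxine, and it is not given.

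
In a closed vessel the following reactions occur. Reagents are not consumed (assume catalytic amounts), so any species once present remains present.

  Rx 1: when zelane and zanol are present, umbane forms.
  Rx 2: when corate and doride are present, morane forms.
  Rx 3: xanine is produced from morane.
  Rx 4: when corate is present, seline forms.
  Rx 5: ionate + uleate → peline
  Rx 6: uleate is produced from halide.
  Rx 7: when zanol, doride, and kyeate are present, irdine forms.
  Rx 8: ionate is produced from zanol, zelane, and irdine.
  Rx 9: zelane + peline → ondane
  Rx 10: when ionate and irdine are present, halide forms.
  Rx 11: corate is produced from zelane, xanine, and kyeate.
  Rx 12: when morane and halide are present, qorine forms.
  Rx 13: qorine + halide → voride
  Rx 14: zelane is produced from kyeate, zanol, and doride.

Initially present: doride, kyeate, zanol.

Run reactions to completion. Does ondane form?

kyeate, zanol, and doride present → zelane forms (Rx 14).
zanol, doride, and kyeate present → irdine forms (Rx 7).
zanol, zelane, and irdine present → ionate forms (Rx 8).
ionate and irdine present → halide forms (Rx 10).
halide present → uleate forms (Rx 6).
ionate and uleate present → peline forms (Rx 5).
zelane and peline present → ondane forms (Rx 9).

Yes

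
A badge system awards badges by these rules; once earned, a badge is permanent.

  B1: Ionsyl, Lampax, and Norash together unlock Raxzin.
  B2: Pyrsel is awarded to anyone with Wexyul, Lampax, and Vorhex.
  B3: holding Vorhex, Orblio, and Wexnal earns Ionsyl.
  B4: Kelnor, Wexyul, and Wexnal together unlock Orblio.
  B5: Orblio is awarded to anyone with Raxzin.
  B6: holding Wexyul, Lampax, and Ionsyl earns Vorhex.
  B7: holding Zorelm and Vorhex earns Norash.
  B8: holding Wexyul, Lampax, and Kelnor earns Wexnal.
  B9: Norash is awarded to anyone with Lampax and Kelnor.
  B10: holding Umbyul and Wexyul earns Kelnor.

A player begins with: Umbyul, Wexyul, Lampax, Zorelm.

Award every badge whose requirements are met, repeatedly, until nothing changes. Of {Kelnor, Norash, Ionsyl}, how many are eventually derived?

With Umbyul and Wexyul, Kelnor is earned (B10).
With Lampax and Kelnor, Norash is earned (B9).
Kelnor: reached.
Norash: reached.
Ionsyl would need Vorhex, Orblio, and Wexnal (B3), but Vorhex is never earned.
Reached: Kelnor and Norash — 2 of the 3.

2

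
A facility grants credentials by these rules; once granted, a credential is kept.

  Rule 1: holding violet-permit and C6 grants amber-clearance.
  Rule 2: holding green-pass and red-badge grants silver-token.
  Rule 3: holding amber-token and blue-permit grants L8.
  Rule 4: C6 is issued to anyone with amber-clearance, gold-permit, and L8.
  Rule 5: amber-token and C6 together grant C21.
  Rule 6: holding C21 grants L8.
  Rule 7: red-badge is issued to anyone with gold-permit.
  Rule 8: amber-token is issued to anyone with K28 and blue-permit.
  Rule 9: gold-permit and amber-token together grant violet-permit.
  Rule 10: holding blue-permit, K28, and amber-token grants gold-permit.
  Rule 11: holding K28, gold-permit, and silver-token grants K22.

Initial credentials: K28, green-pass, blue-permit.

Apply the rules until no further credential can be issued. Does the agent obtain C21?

C21 would need amber-token and C6 (Rule 5), but C6 is never granted.

No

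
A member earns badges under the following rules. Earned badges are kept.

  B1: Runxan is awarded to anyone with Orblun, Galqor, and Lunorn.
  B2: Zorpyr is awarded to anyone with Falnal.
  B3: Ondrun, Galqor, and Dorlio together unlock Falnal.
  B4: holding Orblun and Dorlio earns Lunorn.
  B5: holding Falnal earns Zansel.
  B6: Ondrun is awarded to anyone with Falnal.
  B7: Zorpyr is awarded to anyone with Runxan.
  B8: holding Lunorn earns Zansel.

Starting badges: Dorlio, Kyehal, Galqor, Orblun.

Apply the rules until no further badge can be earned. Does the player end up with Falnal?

Falnal would need Ondrun, Galqor, and Dorlio (B3), but Ondrun is never earned.

No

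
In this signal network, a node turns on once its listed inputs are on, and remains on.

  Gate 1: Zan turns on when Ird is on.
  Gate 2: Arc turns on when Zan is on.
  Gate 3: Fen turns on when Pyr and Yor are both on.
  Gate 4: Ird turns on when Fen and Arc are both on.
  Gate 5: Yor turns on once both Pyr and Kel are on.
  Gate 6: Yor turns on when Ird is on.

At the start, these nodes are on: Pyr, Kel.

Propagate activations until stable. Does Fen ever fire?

Pyr and Kel are on, so Yor turns on (Gate 5).
Pyr and Yor are on, so Fen turns on (Gate 3).

Yes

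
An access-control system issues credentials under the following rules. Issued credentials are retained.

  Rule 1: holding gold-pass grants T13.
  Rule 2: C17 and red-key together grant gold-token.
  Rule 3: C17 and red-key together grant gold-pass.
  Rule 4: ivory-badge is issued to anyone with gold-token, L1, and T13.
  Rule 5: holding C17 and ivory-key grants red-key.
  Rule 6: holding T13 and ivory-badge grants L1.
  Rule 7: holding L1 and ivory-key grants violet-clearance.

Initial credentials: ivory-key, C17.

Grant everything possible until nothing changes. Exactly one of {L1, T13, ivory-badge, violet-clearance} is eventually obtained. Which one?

T13

Holding C17 and ivory-key grants red-key (Rule 5).
Holding C17 and red-key grants gold-pass (Rule 3).
Holding gold-pass grants T13 (Rule 1).
L1 would need T13 and ivory-badge (Rule 6), but ivory-badge is never granted. ivory-badge would need gold-token, L1, and T13 (Rule 4), but L1 is never granted. violet-clearance would need L1 and ivory-key (Rule 7), but L1 is never granted.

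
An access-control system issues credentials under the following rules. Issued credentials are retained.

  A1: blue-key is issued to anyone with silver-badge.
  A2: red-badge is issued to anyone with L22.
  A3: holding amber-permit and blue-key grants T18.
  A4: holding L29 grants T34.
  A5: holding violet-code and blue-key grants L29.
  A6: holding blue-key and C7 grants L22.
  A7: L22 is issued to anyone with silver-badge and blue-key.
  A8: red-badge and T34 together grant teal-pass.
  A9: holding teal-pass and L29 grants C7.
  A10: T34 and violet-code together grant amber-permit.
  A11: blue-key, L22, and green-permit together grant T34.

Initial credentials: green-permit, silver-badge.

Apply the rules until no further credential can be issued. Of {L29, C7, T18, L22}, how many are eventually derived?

Holding silver-badge grants blue-key (A1).
Holding silver-badge and blue-key grants L22 (A7).
L29 would need violet-code and blue-key (A5), but violet-code is never granted.
C7 would need teal-pass and L29 (A9), but L29 is never granted.
T18 would need amber-permit and blue-key (A3), but amber-permit is never granted.
L22: reached.
Reached: L22 — 1 of the 4.

1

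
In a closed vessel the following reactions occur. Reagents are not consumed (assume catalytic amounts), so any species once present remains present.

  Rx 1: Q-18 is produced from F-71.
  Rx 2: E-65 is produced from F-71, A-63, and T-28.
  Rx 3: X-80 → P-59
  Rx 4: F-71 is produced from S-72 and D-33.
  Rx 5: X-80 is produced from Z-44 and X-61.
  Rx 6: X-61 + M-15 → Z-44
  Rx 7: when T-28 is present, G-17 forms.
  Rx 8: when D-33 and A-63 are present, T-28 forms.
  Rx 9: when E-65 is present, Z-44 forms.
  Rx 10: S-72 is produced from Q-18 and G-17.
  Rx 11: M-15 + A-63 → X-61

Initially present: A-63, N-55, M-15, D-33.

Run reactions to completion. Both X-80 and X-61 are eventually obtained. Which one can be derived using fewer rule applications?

X-61: M-15 and A-63 present → X-61 forms (Rx 11). [1 rule application]
X-80: M-15 and A-63 present → X-61 forms (Rx 11). X-61 and M-15 present → Z-44 forms (Rx 6). Z-44 and X-61 present → X-80 forms (Rx 5). [3 rule applications]
X-61 needs fewer.

X-61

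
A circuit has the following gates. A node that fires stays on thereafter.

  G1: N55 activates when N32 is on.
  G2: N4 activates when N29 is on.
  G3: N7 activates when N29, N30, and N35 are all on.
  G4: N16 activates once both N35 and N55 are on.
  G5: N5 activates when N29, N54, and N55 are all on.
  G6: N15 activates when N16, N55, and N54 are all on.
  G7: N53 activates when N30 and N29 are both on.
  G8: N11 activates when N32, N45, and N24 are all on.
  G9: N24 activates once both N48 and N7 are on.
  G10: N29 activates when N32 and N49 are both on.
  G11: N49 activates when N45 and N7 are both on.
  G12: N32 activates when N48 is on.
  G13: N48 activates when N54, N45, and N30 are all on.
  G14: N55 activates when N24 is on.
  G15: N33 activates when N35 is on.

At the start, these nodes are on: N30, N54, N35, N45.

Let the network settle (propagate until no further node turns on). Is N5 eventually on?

No

N5 would need N29, N54, and N55 (G5), but N29 never turns on.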